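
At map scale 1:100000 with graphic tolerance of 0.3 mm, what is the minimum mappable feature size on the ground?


ground = 0.3 mm * 100000 / 1000 = 30.0 m

30.0 m


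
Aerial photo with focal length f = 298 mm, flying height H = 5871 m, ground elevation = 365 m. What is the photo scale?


scale = f / (H - h) = 298 mm / 5506 m = 298 / 5506000 = 1:18477

1:18477


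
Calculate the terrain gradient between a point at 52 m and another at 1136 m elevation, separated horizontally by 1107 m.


gradient = (1136 - 52) / 1107 = 1084 / 1107 = 0.9792

0.9792


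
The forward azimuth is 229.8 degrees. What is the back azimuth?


back azimuth = (229.8 + 180) mod 360 = 49.8 degrees

49.8 degrees


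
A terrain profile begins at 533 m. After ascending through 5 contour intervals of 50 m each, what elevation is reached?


elevation = 533 + 5 * 50 = 783 m

783 m


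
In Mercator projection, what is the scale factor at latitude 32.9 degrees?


SF = 1 / cos(32.9) = 1 / 0.83962 = 1.191

1.191


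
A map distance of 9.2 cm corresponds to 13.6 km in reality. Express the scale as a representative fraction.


ground = 13.6 km = 1360000 cm; RF denominator = ground / map = 1360000 / 9.2 ≈ 147826; RF = 1:147826

1:147826


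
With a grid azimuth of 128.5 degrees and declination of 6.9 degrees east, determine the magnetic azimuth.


magnetic azimuth = grid azimuth - declination (east +ve)
mag_az = 128.5 - 6.9 = 121.6 degrees

121.6 degrees


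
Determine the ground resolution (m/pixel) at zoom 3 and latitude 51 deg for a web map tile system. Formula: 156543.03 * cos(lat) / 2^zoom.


res = 156543.03 * cos(51) / 2^3 = 156543.03 * 0.62932039 / 8 = 12314.47 m/pixel

12314.47 m/pixel


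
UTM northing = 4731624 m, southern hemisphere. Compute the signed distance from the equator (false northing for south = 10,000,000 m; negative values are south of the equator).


For southern: actual = 4731624 - 10000000 = -5268376 m

-5268376 m


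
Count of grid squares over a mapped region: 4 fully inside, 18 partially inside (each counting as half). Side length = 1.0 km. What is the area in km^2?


effective squares = 4 + 18 * 0.5 = 13.0
area = 13.0 * 1.0 = 13.0 km^2

13.0 km^2


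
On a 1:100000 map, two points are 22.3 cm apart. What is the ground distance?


ground = 22.3 cm * 100000 / 100 = 22300.0 m = 22.3 km

22.3 km


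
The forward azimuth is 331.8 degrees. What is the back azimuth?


back azimuth = (331.8 + 180) mod 360 = 151.8 degrees

151.8 degrees


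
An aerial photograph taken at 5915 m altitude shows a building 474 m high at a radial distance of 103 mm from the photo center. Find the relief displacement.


d = h * r / H = 474 * 103 / 5915 = 8.25 mm

8.25 mm


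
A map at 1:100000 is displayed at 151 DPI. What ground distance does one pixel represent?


pixel_cm = 2.54 / 151 ≈ 0.016821 cm
ground = pixel_cm * 100000 / 100 = 2.54 * 100000 / (151 * 100) = 254000 / 15100 ≈ 16.82 m

16.82 m


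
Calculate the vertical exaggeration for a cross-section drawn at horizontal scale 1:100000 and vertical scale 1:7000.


VE = horizontal_scale / vertical_scale = 100000 / 7000 ≈ 14.3

14.3x


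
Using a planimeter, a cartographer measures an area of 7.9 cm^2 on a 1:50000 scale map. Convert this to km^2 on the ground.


ground_area = 7.9 * (50000/100)^2 = 1975000.0 m^2 = 1.975 km^2

1.975 km^2


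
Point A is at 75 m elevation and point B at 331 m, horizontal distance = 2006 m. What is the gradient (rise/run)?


gradient = (331 - 75) / 2006 = 256 / 2006 = 0.1276

0.1276


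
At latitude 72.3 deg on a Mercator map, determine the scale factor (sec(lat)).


SF = 1 / cos(72.3) = 1 / 0.304033 = 3.289

3.289


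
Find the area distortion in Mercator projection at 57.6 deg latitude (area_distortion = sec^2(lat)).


area_distortion = 1/cos^2(57.6) = 3.483

3.483


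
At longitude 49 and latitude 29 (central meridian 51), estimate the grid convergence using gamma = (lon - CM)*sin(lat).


gamma = (49 - 51) * sin(29) = -2 * 0.48481 = -0.97 degrees

-0.97 degrees


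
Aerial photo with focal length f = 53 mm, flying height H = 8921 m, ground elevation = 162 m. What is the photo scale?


scale = f / (H - h) = 53 mm / 8759 m = 53 / 8759000 = 1:165264

1:165264


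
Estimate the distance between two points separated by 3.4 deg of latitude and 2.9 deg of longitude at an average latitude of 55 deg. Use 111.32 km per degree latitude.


dlat_km = 3.4 * 111.32 = 378.488
dlon_km = 2.9 * 111.32 * cos(55) ≈ 185.167
dist = sqrt(378.488^2 + 185.167^2) ≈ 421.4 km

421.4 km


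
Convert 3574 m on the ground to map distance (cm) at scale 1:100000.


map_cm = 3574 * 100 / 100000 = 3.574 cm ≈ 3.57 cm

3.57 cm


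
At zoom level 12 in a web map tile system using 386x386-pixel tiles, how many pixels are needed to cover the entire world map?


tiles per axis = 2^12 = 4096
total tiles = 4096^2 = 16777216
pixels per axis = 4096 * 386 = 1581056
total pixels = 1581056^2 = 2499738075136

2499738075136 pixels


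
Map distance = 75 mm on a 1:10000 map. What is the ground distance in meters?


ground = 75 mm * 10000 / 1000 = 750.0 m

750.0 m


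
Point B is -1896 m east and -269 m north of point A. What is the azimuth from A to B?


az = atan2(-1896, -269) = -98.1 deg
adjusted to 0-360: 261.9 degrees

261.9 degrees


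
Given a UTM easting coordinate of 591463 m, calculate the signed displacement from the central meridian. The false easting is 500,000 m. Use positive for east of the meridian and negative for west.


displacement = 591463 - 500000 = 91463 m

91463 m


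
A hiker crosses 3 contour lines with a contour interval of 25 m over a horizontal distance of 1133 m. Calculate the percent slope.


elevation change = 3 * 25 = 75 m
slope = 75 / 1133 * 100 = 6.6%

6.6%


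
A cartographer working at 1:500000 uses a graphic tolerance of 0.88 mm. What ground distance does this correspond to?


ground = 0.88 mm * 500000 / 1000 = 440.0 m

440.0 m


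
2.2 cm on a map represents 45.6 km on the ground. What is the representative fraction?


ground = 45.6 km = 4560000 cm; RF denominator = ground / map = 4560000 / 2.2 ≈ 2072727; RF = 1:2072727

1:2072727


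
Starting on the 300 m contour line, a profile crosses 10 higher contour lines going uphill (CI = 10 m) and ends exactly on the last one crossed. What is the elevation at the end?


elevation = 300 + 10 * 10 = 400 m

400 m


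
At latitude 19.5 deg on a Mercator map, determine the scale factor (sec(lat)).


SF = 1 / cos(19.5) = 1 / 0.942641 = 1.061

1.061


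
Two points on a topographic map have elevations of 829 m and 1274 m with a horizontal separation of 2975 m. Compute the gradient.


gradient = (1274 - 829) / 2975 = 445 / 2975 = 0.1496

0.1496


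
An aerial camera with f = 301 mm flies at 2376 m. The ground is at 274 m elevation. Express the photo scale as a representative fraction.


scale = f / (H - h) = 301 mm / 2102 m = 301 / 2102000 = 1:6983

1:6983


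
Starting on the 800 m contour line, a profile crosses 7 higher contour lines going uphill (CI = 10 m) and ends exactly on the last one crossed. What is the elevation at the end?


elevation = 800 + 7 * 10 = 870 m

870 m


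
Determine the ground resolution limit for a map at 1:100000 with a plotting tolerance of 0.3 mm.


ground = 0.3 mm * 100000 / 1000 = 30.0 m

30.0 m


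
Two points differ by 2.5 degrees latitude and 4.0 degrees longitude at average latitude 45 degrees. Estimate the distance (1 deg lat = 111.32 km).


dlat_km = 2.5 * 111.32 = 278.3
dlon_km = 4.0 * 111.32 * cos(45) ≈ 314.861
dist = sqrt(278.3^2 + 314.861^2) ≈ 420.2 km

420.2 km


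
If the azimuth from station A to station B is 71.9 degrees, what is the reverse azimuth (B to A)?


back azimuth = (71.9 + 180) mod 360 = 251.9 degrees

251.9 degrees


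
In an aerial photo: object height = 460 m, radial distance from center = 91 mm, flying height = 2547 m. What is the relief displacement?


d = h * r / H = 460 * 91 / 2547 = 16.44 mm

16.44 mm


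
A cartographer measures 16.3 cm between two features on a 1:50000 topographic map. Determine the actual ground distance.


ground = 16.3 cm * 50000 / 100 = 8150.0 m = 8.15 km

8.15 km


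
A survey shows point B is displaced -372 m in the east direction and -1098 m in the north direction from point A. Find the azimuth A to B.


az = atan2(-372, -1098) = -161.3 deg
adjusted to 0-360: 198.7 degrees

198.7 degrees


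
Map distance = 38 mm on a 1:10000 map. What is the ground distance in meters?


ground = 38 mm * 10000 / 1000 = 380.0 m

380.0 m


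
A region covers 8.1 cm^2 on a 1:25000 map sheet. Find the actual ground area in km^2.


ground_area = 8.1 * (25000/100)^2 = 506250.0 m^2 = 0.50625 km^2 ≈ 0.506 km^2

0.506 km^2


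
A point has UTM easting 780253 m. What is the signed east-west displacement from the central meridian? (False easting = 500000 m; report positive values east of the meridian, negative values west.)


displacement = 780253 - 500000 = 280253 m

280253 m


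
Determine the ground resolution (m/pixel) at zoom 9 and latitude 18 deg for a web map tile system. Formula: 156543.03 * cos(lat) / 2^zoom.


res = 156543.03 * cos(18) / 2^9 = 156543.03 * 0.95105652 / 512 = 290.78 m/pixel

290.78 m/pixel


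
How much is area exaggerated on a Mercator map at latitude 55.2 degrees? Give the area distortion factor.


area_distortion = 1/cos^2(55.2) = 3.07

3.07


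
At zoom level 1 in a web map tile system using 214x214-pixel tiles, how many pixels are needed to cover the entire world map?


tiles per axis = 2^1 = 2
total tiles = 2^2 = 4
pixels per axis = 2 * 214 = 428
total pixels = 428^2 = 183184

183184 pixels


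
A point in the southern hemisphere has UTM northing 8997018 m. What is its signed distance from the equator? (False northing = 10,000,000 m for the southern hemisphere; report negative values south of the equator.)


For southern: actual = 8997018 - 10000000 = -1002982 m

-1002982 m


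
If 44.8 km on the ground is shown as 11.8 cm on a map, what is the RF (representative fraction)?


ground = 44.8 km = 4480000 cm; RF denominator = ground / map = 4480000 / 11.8 ≈ 379661; RF = 1:379661

1:379661


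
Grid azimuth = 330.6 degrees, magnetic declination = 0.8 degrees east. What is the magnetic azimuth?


magnetic azimuth = grid azimuth - declination (east +ve)
mag_az = 330.6 - 0.8 = 329.8 degrees

329.8 degrees


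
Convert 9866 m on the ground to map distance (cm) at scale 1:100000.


map_cm = 9866 * 100 / 100000 = 9.866 cm ≈ 9.87 cm

9.87 cm


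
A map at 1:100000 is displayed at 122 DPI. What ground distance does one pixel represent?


pixel_cm = 2.54 / 122 ≈ 0.02082 cm
ground = pixel_cm * 100000 / 100 = 2.54 * 100000 / (122 * 100) = 254000 / 12200 ≈ 20.82 m

20.82 m


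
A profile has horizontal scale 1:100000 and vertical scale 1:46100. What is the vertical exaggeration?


VE = horizontal_scale / vertical_scale = 100000 / 46100 ≈ 2.2

2.2x


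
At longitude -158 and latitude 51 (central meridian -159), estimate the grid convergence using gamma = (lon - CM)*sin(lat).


gamma = (-158 - -159) * sin(51) = 1 * 0.777146 = 0.777 degrees

0.777 degrees


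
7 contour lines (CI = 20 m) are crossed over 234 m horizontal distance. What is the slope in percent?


elevation change = 7 * 20 = 140 m
slope = 140 / 234 * 100 = 59.8%

59.8%


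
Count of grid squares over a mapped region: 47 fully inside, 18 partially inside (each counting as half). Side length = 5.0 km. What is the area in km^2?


effective squares = 47 + 18 * 0.5 = 56.0
area = 56.0 * 25.0 = 1400.0 km^2

1400.0 km^2


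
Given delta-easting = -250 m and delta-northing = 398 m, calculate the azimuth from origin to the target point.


az = atan2(-250, 398) = -32.1 deg
adjusted to 0-360: 327.9 degrees

327.9 degrees


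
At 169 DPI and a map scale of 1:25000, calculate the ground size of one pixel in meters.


pixel_cm = 2.54 / 169 ≈ 0.01503 cm
ground = pixel_cm * 25000 / 100 = 2.54 * 25000 / (169 * 100) = 63500 / 16900 ≈ 3.76 m

3.76 m


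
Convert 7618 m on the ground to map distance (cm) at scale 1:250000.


map_cm = 7618 * 100 / 250000 = 3.0472 cm ≈ 3.05 cm

3.05 cm


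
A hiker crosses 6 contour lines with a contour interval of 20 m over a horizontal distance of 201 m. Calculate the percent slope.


elevation change = 6 * 20 = 120 m
slope = 120 / 201 * 100 = 59.7%

59.7%


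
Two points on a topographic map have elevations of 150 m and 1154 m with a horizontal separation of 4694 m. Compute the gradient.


gradient = (1154 - 150) / 4694 = 1004 / 4694 = 0.2139

0.2139


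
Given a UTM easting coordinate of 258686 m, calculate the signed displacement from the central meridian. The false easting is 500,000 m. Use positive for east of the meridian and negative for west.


displacement = 258686 - 500000 = -241314 m

-241314 m


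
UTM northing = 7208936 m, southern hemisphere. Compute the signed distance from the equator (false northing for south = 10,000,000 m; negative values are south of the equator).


For southern: actual = 7208936 - 10000000 = -2791064 m

-2791064 m


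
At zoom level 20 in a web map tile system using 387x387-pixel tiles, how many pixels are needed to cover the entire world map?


tiles per axis = 2^20 = 1048576
total tiles = 1048576^2 = 1099511627776
pixels per axis = 1048576 * 387 = 405798912
total pixels = 405798912^2 = 164672756980383744

164672756980383744 pixels


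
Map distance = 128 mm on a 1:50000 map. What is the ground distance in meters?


ground = 128 mm * 50000 / 1000 = 6400.0 m

6400.0 m


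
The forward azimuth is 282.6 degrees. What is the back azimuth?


back azimuth = (282.6 + 180) mod 360 = 102.6 degrees

102.6 degrees


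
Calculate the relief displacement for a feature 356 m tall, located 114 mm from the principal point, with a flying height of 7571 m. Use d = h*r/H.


d = h * r / H = 356 * 114 / 7571 = 5.36 mm

5.36 mm


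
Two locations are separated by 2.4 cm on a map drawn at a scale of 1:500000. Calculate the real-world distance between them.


ground = 2.4 cm * 500000 / 100 = 12000.0 m = 12.0 km

12.0 km


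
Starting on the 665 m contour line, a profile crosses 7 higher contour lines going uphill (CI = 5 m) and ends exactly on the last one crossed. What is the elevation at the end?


elevation = 665 + 7 * 5 = 700 m

700 m


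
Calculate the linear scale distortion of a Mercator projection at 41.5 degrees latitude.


SF = 1 / cos(41.5) = 1 / 0.748956 = 1.335

1.335


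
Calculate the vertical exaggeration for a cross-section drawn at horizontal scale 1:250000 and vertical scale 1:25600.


VE = horizontal_scale / vertical_scale = 250000 / 25600 = 9.765625 ≈ 9.8

9.8x


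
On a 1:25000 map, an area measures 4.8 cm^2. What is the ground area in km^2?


ground_area = 4.8 * (25000/100)^2 = 300000.0 m^2 = 0.3 km^2

0.3 km^2


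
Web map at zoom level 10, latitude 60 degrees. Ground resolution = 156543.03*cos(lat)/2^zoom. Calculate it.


res = 156543.03 * cos(60) / 2^10 = 156543.03 * 0.5 / 1024 = 76.44 m/pixel

76.44 m/pixel


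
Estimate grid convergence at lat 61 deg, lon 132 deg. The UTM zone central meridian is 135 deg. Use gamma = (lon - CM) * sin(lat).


gamma = (132 - 135) * sin(61) = -3 * 0.87462 = -2.624 degrees

-2.624 degrees


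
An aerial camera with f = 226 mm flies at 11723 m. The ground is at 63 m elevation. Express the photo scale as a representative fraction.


scale = f / (H - h) = 226 mm / 11660 m = 226 / 11660000 = 1:51593

1:51593


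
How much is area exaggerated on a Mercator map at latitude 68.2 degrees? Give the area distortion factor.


area_distortion = 1/cos^2(68.2) = 7.251

7.251


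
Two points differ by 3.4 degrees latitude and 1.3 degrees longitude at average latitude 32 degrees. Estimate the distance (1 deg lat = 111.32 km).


dlat_km = 3.4 * 111.32 = 378.488
dlon_km = 1.3 * 111.32 * cos(32) ≈ 122.726
dist = sqrt(378.488^2 + 122.726^2) ≈ 397.9 km

397.9 km


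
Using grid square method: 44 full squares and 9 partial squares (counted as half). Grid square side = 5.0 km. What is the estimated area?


effective squares = 44 + 9 * 0.5 = 48.5
area = 48.5 * 25.0 = 1212.5 km^2

1212.5 km^2


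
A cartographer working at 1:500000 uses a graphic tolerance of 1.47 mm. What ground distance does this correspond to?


ground = 1.47 mm * 500000 / 1000 = 735.0 m

735.0 m


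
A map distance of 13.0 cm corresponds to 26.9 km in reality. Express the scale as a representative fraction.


ground = 26.9 km = 2690000 cm; RF denominator = ground / map = 2690000 / 13.0 ≈ 206923; RF = 1:206923

1:206923


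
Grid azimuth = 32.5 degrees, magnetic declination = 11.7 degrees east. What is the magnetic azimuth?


magnetic azimuth = grid azimuth - declination (east +ve)
mag_az = 32.5 - 11.7 = 20.8 degrees

20.8 degrees


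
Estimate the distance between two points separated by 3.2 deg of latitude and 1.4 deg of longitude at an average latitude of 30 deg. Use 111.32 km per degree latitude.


dlat_km = 3.2 * 111.32 = 356.224
dlon_km = 1.4 * 111.32 * cos(30) ≈ 134.968
dist = sqrt(356.224^2 + 134.968^2) ≈ 380.9 km

380.9 km


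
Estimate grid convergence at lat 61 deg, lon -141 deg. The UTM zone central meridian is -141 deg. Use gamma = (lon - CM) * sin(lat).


gamma = (-141 - -141) * sin(61) = 0 * 0.87462 = 0.0 degrees

0.0 degrees


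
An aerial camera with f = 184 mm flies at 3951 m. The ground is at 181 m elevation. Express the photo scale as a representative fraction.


scale = f / (H - h) = 184 mm / 3770 m = 184 / 3770000 = 1:20489

1:20489


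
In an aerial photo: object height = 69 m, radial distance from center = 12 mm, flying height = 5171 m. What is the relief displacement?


d = h * r / H = 69 * 12 / 5171 = 0.16 mm

0.16 mm


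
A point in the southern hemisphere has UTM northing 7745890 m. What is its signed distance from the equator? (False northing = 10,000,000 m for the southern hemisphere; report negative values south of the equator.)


For southern: actual = 7745890 - 10000000 = -2254110 m

-2254110 m


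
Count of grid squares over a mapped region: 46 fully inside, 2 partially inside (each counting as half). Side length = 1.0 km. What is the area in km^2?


effective squares = 46 + 2 * 0.5 = 47.0
area = 47.0 * 1.0 = 47.0 km^2

47.0 km^2


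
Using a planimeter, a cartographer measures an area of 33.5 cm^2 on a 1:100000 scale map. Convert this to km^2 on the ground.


ground_area = 33.5 * (100000/100)^2 = 33500000.0 m^2 = 33.5 km^2

33.5 km^2


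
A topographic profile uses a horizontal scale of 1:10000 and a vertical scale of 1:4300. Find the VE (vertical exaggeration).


VE = horizontal_scale / vertical_scale = 10000 / 4300 ≈ 2.3

2.3x


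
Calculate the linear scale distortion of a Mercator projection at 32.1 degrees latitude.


SF = 1 / cos(32.1) = 1 / 0.847122 = 1.18

1.18


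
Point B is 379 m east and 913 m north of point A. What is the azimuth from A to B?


az = atan2(379, 913) = 22.5 deg
adjusted to 0-360: 22.5 degrees

22.5 degrees


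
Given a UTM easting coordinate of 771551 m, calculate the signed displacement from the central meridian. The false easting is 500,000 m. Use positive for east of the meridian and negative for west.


displacement = 771551 - 500000 = 271551 m

271551 m


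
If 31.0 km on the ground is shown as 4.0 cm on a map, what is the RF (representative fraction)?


ground = 31.0 km = 3100000 cm; RF denominator = ground / map = 3100000 / 4.0 = 775000; RF = 1:775000

1:775000


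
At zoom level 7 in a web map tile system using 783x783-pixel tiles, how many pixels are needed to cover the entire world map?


tiles per axis = 2^7 = 128
total tiles = 128^2 = 16384
pixels per axis = 128 * 783 = 100224
total pixels = 100224^2 = 10044850176

10044850176 pixels


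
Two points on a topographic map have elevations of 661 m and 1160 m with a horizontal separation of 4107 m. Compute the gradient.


gradient = (1160 - 661) / 4107 = 499 / 4107 = 0.1215

0.1215


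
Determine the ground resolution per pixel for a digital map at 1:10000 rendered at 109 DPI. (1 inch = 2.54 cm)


pixel_cm = 2.54 / 109 ≈ 0.023303 cm
ground = pixel_cm * 10000 / 100 = 2.54 * 10000 / (109 * 100) = 25400 / 10900 ≈ 2.33 m

2.33 m


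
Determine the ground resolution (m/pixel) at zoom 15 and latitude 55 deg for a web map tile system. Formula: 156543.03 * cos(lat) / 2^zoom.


res = 156543.03 * cos(55) / 2^15 = 156543.03 * 0.57357644 / 32768 = 2.74 m/pixel

2.74 m/pixel


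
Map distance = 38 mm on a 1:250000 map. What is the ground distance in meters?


ground = 38 mm * 250000 / 1000 = 9500.0 m

9500.0 m


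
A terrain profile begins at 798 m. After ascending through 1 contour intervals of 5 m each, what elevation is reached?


elevation = 798 + 1 * 5 = 803 m

803 m


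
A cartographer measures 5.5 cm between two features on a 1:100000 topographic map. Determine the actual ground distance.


ground = 5.5 cm * 100000 / 100 = 5500.0 m = 5.5 km

5.5 km


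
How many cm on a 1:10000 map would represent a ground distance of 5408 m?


map_cm = 5408 * 100 / 10000 = 54.08 cm

54.08 cm


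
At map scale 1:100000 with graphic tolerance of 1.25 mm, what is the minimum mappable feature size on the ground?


ground = 1.25 mm * 100000 / 1000 = 125.0 m

125.0 m


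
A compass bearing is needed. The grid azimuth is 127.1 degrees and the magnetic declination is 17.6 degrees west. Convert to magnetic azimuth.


magnetic azimuth = grid azimuth - declination (east +ve)
mag_az = 127.1 - -17.6 = 144.7 degrees

144.7 degrees


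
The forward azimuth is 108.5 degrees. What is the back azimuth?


back azimuth = (108.5 + 180) mod 360 = 288.5 degrees

288.5 degrees


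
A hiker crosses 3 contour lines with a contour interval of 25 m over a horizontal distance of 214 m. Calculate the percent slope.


elevation change = 3 * 25 = 75 m
slope = 75 / 214 * 100 = 35.0%

35.0%


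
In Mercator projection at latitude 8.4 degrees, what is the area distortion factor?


area_distortion = 1/cos^2(8.4) = 1.022

1.022


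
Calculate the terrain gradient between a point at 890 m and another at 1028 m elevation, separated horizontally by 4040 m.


gradient = (1028 - 890) / 4040 = 138 / 4040 = 0.0342

0.0342


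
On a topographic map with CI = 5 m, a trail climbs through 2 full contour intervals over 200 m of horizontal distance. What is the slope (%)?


elevation change = 2 * 5 = 10 m
slope = 10 / 200 * 100 = 5.0%

5.0%


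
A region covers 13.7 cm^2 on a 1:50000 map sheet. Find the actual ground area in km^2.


ground_area = 13.7 * (50000/100)^2 = 3425000.0 m^2 = 3.425 km^2

3.425 km^2


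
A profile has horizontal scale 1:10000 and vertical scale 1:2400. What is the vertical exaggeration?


VE = horizontal_scale / vertical_scale = 10000 / 2400 ≈ 4.2

4.2x


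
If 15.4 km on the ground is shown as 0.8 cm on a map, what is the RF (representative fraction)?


ground = 15.4 km = 1540000 cm; RF denominator = ground / map = 1540000 / 0.8 = 1925000; RF = 1:1925000

1:1925000


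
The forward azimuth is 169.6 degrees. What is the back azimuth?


back azimuth = (169.6 + 180) mod 360 = 349.6 degrees

349.6 degrees


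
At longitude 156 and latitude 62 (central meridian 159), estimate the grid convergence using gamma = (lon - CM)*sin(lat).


gamma = (156 - 159) * sin(62) = -3 * 0.882948 = -2.649 degrees

-2.649 degrees


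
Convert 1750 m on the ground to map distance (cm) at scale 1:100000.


map_cm = 1750 * 100 / 100000 = 1.75 cm

1.75 cm


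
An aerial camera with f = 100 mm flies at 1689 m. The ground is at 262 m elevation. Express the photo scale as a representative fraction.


scale = f / (H - h) = 100 mm / 1427 m = 100 / 1427000 = 1:14270

1:14270


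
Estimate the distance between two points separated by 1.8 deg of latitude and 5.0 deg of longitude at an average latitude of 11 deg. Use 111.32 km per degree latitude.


dlat_km = 1.8 * 111.32 = 200.376
dlon_km = 5.0 * 111.32 * cos(11) ≈ 546.374
dist = sqrt(200.376^2 + 546.374^2) ≈ 582.0 km

582.0 km


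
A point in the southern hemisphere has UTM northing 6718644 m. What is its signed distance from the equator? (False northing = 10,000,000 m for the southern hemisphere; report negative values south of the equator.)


For southern: actual = 6718644 - 10000000 = -3281356 m

-3281356 m


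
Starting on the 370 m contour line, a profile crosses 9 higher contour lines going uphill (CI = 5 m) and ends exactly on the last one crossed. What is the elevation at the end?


elevation = 370 + 9 * 5 = 415 m

415 m


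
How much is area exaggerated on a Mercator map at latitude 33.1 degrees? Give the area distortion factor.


area_distortion = 1/cos^2(33.1) = 1.425

1.425


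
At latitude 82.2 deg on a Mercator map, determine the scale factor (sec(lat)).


SF = 1 / cos(82.2) = 1 / 0.135716 = 7.368

7.368


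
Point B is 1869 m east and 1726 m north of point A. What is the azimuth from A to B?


az = atan2(1869, 1726) = 47.3 deg
adjusted to 0-360: 47.3 degrees

47.3 degrees


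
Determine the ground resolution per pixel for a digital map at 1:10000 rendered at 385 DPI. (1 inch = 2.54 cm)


pixel_cm = 2.54 / 385 ≈ 0.006597 cm
ground = pixel_cm * 10000 / 100 = 2.54 * 10000 / (385 * 100) = 25400 / 38500 ≈ 0.66 m

0.66 m


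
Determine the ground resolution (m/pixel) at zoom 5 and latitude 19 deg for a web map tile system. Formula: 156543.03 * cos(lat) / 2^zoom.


res = 156543.03 * cos(19) / 2^5 = 156543.03 * 0.94551858 / 32 = 4625.45 m/pixel

4625.45 m/pixel


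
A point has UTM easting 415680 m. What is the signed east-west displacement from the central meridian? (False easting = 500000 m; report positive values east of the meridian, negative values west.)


displacement = 415680 - 500000 = -84320 m

-84320 m


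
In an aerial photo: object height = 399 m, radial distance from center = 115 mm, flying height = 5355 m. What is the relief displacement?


d = h * r / H = 399 * 115 / 5355 = 8.57 mm

8.57 mm


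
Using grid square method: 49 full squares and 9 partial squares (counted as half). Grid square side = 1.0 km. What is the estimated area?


effective squares = 49 + 9 * 0.5 = 53.5
area = 53.5 * 1.0 = 53.5 km^2

53.5 km^2


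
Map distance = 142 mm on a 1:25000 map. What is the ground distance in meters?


ground = 142 mm * 25000 / 1000 = 3550.0 m

3550.0 m


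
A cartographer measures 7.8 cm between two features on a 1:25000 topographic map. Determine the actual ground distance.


ground = 7.8 cm * 25000 / 100 = 1950.0 m = 1.95 km

1.95 km


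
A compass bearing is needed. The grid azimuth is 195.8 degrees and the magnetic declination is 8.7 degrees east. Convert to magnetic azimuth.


magnetic azimuth = grid azimuth - declination (east +ve)
mag_az = 195.8 - 8.7 = 187.1 degrees

187.1 degrees


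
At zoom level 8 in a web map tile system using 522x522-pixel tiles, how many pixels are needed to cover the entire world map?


tiles per axis = 2^8 = 256
total tiles = 256^2 = 65536
pixels per axis = 256 * 522 = 133632
total pixels = 133632^2 = 17857511424

17857511424 pixels


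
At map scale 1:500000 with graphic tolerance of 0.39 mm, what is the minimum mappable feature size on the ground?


ground = 0.39 mm * 500000 / 1000 = 195.0 m

195.0 m


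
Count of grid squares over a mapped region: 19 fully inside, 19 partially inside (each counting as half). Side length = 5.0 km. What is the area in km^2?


effective squares = 19 + 19 * 0.5 = 28.5
area = 28.5 * 25.0 = 712.5 km^2

712.5 km^2


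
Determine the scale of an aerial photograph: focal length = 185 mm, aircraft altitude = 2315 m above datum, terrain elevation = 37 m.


scale = f / (H - h) = 185 mm / 2278 m = 185 / 2278000 = 1:12314

1:12314


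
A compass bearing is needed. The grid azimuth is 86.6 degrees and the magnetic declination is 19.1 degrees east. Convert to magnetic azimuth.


magnetic azimuth = grid azimuth - declination (east +ve)
mag_az = 86.6 - 19.1 = 67.5 degrees

67.5 degrees


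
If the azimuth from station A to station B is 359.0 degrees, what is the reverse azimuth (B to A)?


back azimuth = (359.0 + 180) mod 360 = 179.0 degrees

179.0 degrees


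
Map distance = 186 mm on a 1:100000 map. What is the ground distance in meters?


ground = 186 mm * 100000 / 1000 = 18600.0 m

18600.0 m


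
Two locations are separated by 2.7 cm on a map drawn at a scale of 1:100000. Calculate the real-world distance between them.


ground = 2.7 cm * 100000 / 100 = 2700.0 m = 2.7 km

2.7 km


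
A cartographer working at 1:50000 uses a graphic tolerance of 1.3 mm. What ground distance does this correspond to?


ground = 1.3 mm * 50000 / 1000 = 65.0 m

65.0 m


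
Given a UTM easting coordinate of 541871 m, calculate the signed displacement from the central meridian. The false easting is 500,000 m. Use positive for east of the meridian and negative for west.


displacement = 541871 - 500000 = 41871 m

41871 m


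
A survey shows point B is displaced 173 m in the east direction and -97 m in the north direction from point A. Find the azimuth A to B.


az = atan2(173, -97) = 119.3 deg
adjusted to 0-360: 119.3 degrees

119.3 degrees


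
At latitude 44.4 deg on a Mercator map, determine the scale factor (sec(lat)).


SF = 1 / cos(44.4) = 1 / 0.714473 = 1.4

1.4


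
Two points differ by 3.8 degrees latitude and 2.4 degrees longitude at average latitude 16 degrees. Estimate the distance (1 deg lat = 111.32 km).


dlat_km = 3.8 * 111.32 = 423.016
dlon_km = 2.4 * 111.32 * cos(16) ≈ 256.818
dist = sqrt(423.016^2 + 256.818^2) ≈ 494.9 km

494.9 km


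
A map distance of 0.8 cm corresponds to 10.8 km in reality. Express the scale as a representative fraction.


ground = 10.8 km = 1080000 cm; RF denominator = ground / map = 1080000 / 0.8 = 1350000; RF = 1:1350000

1:1350000


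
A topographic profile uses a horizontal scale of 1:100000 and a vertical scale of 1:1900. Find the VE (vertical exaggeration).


VE = horizontal_scale / vertical_scale = 100000 / 1900 ≈ 52.6

52.6x


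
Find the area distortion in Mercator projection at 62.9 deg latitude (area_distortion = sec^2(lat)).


area_distortion = 1/cos^2(62.9) = 4.819

4.819


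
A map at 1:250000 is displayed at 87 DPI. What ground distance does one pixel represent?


pixel_cm = 2.54 / 87 ≈ 0.029195 cm
ground = pixel_cm * 250000 / 100 = 2.54 * 250000 / (87 * 100) = 635000 / 8700 ≈ 72.99 m

72.99 m


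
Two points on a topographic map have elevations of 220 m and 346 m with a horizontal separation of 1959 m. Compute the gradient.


gradient = (346 - 220) / 1959 = 126 / 1959 = 0.0643

0.0643


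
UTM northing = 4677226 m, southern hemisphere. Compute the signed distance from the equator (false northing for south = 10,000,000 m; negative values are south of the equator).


For southern: actual = 4677226 - 10000000 = -5322774 m

-5322774 m


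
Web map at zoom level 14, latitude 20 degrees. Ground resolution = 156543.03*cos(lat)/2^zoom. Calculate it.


res = 156543.03 * cos(20) / 2^14 = 156543.03 * 0.93969262 / 16384 = 8.98 m/pixel

8.98 m/pixel


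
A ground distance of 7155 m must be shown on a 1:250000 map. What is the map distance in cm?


map_cm = 7155 * 100 / 250000 = 2.862 cm ≈ 2.86 cm

2.86 cm


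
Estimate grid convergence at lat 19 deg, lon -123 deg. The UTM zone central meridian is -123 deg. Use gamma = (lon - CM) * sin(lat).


gamma = (-123 - -123) * sin(19) = 0 * 0.325568 = 0.0 degrees

0.0 degrees


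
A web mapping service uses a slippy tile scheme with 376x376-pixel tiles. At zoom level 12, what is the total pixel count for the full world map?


tiles per axis = 2^12 = 4096
total tiles = 4096^2 = 16777216
pixels per axis = 4096 * 376 = 1540096
total pixels = 1540096^2 = 2371895689216

2371895689216 pixels


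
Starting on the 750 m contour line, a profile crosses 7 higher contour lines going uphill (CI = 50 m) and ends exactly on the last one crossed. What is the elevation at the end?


elevation = 750 + 7 * 50 = 1100 m

1100 m


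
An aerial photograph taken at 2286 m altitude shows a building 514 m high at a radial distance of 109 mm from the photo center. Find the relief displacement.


d = h * r / H = 514 * 109 / 2286 = 24.51 mm

24.51 mm


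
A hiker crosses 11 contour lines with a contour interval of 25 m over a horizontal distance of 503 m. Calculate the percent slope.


elevation change = 11 * 25 = 275 m
slope = 275 / 503 * 100 = 54.7%

54.7%


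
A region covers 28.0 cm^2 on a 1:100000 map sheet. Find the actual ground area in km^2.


ground_area = 28.0 * (100000/100)^2 = 28000000.0 m^2 = 28.0 km^2

28.0 km^2


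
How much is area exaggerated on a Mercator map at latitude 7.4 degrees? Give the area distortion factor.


area_distortion = 1/cos^2(7.4) = 1.017

1.017


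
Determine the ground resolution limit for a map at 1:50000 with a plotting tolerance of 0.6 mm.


ground = 0.6 mm * 50000 / 1000 = 30.0 m

30.0 m


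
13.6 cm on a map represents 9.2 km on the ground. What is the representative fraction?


ground = 9.2 km = 920000 cm; RF denominator = ground / map = 920000 / 13.6 ≈ 67647; RF = 1:67647

1:67647


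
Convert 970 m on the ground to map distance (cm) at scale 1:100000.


map_cm = 970 * 100 / 100000 = 0.97 cm

0.97 cm


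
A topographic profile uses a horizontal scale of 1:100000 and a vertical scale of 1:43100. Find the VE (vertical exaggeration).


VE = horizontal_scale / vertical_scale = 100000 / 43100 ≈ 2.3

2.3x


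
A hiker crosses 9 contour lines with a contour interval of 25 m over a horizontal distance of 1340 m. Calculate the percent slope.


elevation change = 9 * 25 = 225 m
slope = 225 / 1340 * 100 = 16.8%

16.8%


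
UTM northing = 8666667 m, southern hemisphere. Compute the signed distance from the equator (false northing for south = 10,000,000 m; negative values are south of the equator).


For southern: actual = 8666667 - 10000000 = -1333333 m

-1333333 m


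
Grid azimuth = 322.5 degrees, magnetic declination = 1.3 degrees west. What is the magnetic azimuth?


magnetic azimuth = grid azimuth - declination (east +ve)
mag_az = 322.5 - -1.3 = 323.8 degrees

323.8 degrees


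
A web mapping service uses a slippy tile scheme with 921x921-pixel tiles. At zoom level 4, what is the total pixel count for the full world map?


tiles per axis = 2^4 = 16
total tiles = 16^2 = 256
pixels per axis = 16 * 921 = 14736
total pixels = 14736^2 = 217149696

217149696 pixels


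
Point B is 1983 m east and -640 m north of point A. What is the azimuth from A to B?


az = atan2(1983, -640) = 107.9 deg
adjusted to 0-360: 107.9 degrees

107.9 degrees


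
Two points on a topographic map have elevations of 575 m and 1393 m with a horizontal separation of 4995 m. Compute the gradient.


gradient = (1393 - 575) / 4995 = 818 / 4995 = 0.1638

0.1638


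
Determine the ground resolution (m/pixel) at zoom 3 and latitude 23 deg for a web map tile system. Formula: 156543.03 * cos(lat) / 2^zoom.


res = 156543.03 * cos(23) / 2^3 = 156543.03 * 0.92050485 / 8 = 18012.33 m/pixel

18012.33 m/pixel


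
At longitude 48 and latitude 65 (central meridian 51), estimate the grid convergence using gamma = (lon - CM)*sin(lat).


gamma = (48 - 51) * sin(65) = -3 * 0.906308 = -2.719 degrees

-2.719 degrees


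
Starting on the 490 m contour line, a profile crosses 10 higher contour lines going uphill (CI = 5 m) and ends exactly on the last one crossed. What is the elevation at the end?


elevation = 490 + 10 * 5 = 540 m

540 m


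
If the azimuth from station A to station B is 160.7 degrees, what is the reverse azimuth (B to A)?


back azimuth = (160.7 + 180) mod 360 = 340.7 degrees

340.7 degrees


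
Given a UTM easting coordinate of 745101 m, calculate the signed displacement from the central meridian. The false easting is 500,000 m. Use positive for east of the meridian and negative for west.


displacement = 745101 - 500000 = 245101 m

245101 m


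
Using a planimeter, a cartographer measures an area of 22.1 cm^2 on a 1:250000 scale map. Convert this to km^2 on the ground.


ground_area = 22.1 * (250000/100)^2 = 138125000.0 m^2 = 138.125 km^2

138.125 km^2


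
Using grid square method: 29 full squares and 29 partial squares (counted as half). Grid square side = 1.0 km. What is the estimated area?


effective squares = 29 + 29 * 0.5 = 43.5
area = 43.5 * 1.0 = 43.5 km^2

43.5 km^2


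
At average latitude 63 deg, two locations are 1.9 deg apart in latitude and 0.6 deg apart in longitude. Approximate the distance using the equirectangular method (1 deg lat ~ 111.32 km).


dlat_km = 1.9 * 111.32 = 211.508
dlon_km = 0.6 * 111.32 * cos(63) ≈ 30.323
dist = sqrt(211.508^2 + 30.323^2) ≈ 213.7 km

213.7 km


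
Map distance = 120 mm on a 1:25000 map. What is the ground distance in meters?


ground = 120 mm * 25000 / 1000 = 3000.0 m

3000.0 m


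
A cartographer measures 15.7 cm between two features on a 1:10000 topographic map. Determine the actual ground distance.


ground = 15.7 cm * 10000 / 100 = 1570.0 m = 1.57 km

1.57 km


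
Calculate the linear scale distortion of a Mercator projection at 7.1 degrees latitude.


SF = 1 / cos(7.1) = 1 / 0.992332 = 1.008

1.008


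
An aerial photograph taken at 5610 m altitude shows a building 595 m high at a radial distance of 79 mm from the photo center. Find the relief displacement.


d = h * r / H = 595 * 79 / 5610 = 8.38 mm

8.38 mm


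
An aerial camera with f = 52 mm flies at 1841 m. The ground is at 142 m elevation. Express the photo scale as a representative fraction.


scale = f / (H - h) = 52 mm / 1699 m = 52 / 1699000 = 1:32673

1:32673


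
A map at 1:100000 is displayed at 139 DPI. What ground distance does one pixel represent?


pixel_cm = 2.54 / 139 ≈ 0.018273 cm
ground = pixel_cm * 100000 / 100 = 2.54 * 100000 / (139 * 100) = 254000 / 13900 ≈ 18.27 m

18.27 m


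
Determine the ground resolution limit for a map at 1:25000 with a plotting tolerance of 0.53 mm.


ground = 0.53 mm * 25000 / 1000 = 13.25 m

13.25 m


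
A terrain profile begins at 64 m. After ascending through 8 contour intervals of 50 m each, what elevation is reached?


elevation = 64 + 8 * 50 = 464 m

464 m


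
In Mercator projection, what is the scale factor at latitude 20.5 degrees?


SF = 1 / cos(20.5) = 1 / 0.936672 = 1.068

1.068


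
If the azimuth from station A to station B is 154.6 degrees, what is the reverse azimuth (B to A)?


back azimuth = (154.6 + 180) mod 360 = 334.6 degrees

334.6 degrees


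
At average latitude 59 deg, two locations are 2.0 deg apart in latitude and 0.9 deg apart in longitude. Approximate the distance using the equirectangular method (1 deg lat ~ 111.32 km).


dlat_km = 2.0 * 111.32 = 222.64
dlon_km = 0.9 * 111.32 * cos(59) ≈ 51.601
dist = sqrt(222.64^2 + 51.601^2) ≈ 228.5 km

228.5 km


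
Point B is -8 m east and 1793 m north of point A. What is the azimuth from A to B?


az = atan2(-8, 1793) = -0.3 deg
adjusted to 0-360: 359.7 degrees

359.7 degrees
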